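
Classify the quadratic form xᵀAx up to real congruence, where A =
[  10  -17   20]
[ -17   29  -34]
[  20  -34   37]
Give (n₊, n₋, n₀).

step 0: pivot 10 → sign +
step 1: pivot 1/10 → sign +
step 2: pivot -3 → sign −
signature = (2, 1, 0)

Answer: (2, 1, 0)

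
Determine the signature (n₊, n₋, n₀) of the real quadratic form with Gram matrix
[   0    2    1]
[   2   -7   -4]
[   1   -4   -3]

step 0: pivot -7 → sign −
step 1: pivot 4/7 → sign +
step 2: pivot -3/4 → sign −
signature = (1, 2, 0)

Answer: (1, 2, 0)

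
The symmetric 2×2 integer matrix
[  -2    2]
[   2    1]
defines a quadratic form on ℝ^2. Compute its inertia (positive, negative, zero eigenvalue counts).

step 0: pivot -2 → sign −
step 1: pivot 3 → sign +
signature = (1, 1, 0)

Answer: (1, 1, 0)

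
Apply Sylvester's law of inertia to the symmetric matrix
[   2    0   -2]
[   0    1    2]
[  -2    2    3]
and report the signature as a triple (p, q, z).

Answer: (2, 1, 0)

Derivation:
step 0: pivot 2 → sign +
step 1: pivot 1 → sign +
step 2: pivot -3 → sign −
signature = (2, 1, 0)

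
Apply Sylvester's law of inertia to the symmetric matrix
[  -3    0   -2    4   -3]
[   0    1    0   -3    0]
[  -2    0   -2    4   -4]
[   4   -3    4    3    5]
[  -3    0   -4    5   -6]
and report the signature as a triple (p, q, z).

Answer: (2, 3, 0)

Derivation:
step 0: pivot -3 → sign −
step 1: pivot 1 → sign +
step 2: pivot -2/3 → sign −
step 3: pivot 2 → sign +
step 4: pivot -3/2 → sign −
signature = (2, 3, 0)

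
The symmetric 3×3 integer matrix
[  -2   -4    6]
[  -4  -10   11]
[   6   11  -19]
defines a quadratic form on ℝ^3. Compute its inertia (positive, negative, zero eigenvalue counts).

step 0: pivot -2 → sign −
step 1: pivot -2 → sign −
step 2: pivot -1/2 → sign −
signature = (0, 3, 0)

Answer: (0, 3, 0)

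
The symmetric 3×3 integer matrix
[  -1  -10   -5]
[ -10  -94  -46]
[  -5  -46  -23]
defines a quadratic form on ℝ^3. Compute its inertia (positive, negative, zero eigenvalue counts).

step 0: pivot -1 → sign −
step 1: pivot 6 → sign +
step 2: pivot -2/3 → sign −
signature = (1, 2, 0)

Answer: (1, 2, 0)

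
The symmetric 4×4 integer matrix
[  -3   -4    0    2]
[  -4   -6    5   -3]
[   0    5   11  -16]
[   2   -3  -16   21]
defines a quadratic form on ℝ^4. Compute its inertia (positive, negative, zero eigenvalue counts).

Answer: (1, 3, 0)

Derivation:
step 0: pivot -3 → sign −
step 1: pivot -2/3 → sign −
step 2: pivot 97/2 → sign +
step 3: pivot -6/97 → sign −
signature = (1, 3, 0)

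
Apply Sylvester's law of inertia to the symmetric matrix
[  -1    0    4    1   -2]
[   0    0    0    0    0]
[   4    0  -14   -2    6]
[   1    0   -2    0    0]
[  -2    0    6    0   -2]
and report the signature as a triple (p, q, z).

step 0: pivot -1 → sign −
step 1: pivot 2 → sign +
step 2: pivot -1 → sign −
step 3: row/col 3 already zero → sign 0
step 4: row/col 4 already zero → sign 0
signature = (1, 2, 2)

Answer: (1, 2, 2)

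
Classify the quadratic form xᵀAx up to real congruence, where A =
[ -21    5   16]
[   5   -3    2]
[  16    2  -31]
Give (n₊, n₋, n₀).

Answer: (0, 3, 0)

Derivation:
step 0: pivot -21 → sign −
step 1: pivot -38/21 → sign −
step 2: pivot -3/19 → sign −
signature = (0, 3, 0)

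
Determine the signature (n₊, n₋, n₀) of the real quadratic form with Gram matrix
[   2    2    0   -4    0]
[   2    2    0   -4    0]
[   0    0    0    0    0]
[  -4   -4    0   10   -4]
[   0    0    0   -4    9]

step 0: pivot 2 → sign +
step 1: pivot 2 → sign +
step 2: pivot 1 → sign +
step 3: row/col 3 already zero → sign 0
step 4: row/col 4 already zero → sign 0
signature = (3, 0, 2)

Answer: (3, 0, 2)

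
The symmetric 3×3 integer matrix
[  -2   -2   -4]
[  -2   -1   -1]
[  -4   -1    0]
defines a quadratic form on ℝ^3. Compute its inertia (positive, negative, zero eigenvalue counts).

Answer: (1, 2, 0)

Derivation:
step 0: pivot -2 → sign −
step 1: pivot 1 → sign +
step 2: pivot -1 → sign −
signature = (1, 2, 0)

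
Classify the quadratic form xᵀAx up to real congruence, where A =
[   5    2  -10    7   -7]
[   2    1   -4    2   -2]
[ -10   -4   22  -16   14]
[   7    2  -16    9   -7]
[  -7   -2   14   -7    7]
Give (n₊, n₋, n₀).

Answer: (3, 1, 1)

Derivation:
step 0: pivot 5 → sign +
step 1: pivot 1/5 → sign +
step 2: pivot 2 → sign +
step 3: pivot -6 → sign −
step 4: row/col 4 already zero → sign 0
signature = (3, 1, 1)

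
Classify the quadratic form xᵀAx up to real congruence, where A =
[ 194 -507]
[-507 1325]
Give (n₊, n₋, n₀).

step 0: pivot 194 → sign +
step 1: pivot 1/194 → sign +
signature = (2, 0, 0)

Answer: (2, 0, 0)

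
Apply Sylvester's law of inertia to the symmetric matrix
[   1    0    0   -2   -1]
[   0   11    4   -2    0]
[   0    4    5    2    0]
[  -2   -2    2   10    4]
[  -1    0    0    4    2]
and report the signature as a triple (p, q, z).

step 0: pivot 1 → sign +
step 1: pivot 11 → sign +
step 2: pivot 39/11 → sign +
step 3: pivot 46/13 → sign +
step 4: pivot -3/23 → sign −
signature = (4, 1, 0)

Answer: (4, 1, 0)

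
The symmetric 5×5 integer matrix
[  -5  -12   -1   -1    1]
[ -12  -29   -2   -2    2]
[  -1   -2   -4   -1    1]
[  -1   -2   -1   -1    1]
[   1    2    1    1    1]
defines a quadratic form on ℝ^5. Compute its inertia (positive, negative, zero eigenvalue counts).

Answer: (1, 3, 1)

Derivation:
step 0: pivot -5 → sign −
step 1: pivot -1/5 → sign −
step 2: pivot -3 → sign −
step 3: pivot 2 → sign +
step 4: row/col 4 already zero → sign 0
signature = (1, 3, 1)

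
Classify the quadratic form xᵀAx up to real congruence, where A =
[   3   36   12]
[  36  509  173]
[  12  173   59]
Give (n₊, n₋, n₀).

step 0: pivot 3 → sign +
step 1: pivot 77 → sign +
step 2: pivot 6/77 → sign +
signature = (3, 0, 0)

Answer: (3, 0, 0)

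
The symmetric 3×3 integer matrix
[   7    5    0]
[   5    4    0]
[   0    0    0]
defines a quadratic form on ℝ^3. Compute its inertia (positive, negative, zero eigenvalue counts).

step 0: pivot 7 → sign +
step 1: pivot 3/7 → sign +
step 2: row/col 2 already zero → sign 0
signature = (2, 0, 1)

Answer: (2, 0, 1)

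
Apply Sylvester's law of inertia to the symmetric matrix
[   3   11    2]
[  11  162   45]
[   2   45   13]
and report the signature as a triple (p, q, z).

step 0: pivot 3 → sign +
step 1: pivot 365/3 → sign +
step 2: pivot 2/365 → sign +
signature = (3, 0, 0)

Answer: (3, 0, 0)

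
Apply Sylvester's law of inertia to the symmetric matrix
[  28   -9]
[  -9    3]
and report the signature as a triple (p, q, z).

Answer: (2, 0, 0)

Derivation:
step 0: pivot 28 → sign +
step 1: pivot 3/28 → sign +
signature = (2, 0, 0)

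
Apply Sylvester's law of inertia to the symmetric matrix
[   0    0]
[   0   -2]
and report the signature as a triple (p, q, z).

step 0: pivot -2 → sign −
step 1: row/col 1 already zero → sign 0
signature = (0, 1, 1)

Answer: (0, 1, 1)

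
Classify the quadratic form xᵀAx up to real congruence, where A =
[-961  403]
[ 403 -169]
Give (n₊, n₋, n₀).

Answer: (0, 1, 1)

Derivation:
step 0: pivot -961 → sign −
step 1: row/col 1 already zero → sign 0
signature = (0, 1, 1)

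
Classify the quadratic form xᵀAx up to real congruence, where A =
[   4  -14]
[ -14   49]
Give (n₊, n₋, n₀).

step 0: pivot 4 → sign +
step 1: row/col 1 already zero → sign 0
signature = (1, 0, 1)

Answer: (1, 0, 1)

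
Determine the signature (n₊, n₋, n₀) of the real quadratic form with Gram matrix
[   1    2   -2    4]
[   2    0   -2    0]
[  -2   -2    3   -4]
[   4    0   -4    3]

step 0: pivot 1 → sign +
step 1: pivot -4 → sign −
step 2: pivot 3 → sign +
step 3: row/col 3 already zero → sign 0
signature = (2, 1, 1)

Answer: (2, 1, 1)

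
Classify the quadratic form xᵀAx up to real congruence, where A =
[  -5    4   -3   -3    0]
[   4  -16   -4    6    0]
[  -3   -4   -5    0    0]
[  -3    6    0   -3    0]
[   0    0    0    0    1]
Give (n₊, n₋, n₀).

Answer: (1, 3, 1)

Derivation:
step 0: pivot -5 → sign −
step 1: pivot -64/5 → sign −
step 2: pivot -3/16 → sign −
step 3: pivot 1 → sign +
step 4: row/col 4 already zero → sign 0
signature = (1, 3, 1)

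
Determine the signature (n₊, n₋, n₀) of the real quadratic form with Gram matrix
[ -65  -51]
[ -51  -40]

Answer: (1, 1, 0)

Derivation:
step 0: pivot -65 → sign −
step 1: pivot 1/65 → sign +
signature = (1, 1, 0)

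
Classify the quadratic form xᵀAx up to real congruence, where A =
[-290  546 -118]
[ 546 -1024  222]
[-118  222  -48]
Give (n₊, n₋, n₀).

step 0: pivot -290 → sign −
step 1: pivot 578/145 → sign +
step 2: pivot 2/289 → sign +
signature = (2, 1, 0)

Answer: (2, 1, 0)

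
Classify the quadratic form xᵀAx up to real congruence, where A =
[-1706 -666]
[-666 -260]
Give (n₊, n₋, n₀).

step 0: pivot -1706 → sign −
step 1: pivot -2/853 → sign −
signature = (0, 2, 0)

Answer: (0, 2, 0)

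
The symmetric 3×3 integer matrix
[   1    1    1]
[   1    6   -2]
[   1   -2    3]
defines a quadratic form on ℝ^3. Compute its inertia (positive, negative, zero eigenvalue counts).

step 0: pivot 1 → sign +
step 1: pivot 5 → sign +
step 2: pivot 1/5 → sign +
signature = (3, 0, 0)

Answer: (3, 0, 0)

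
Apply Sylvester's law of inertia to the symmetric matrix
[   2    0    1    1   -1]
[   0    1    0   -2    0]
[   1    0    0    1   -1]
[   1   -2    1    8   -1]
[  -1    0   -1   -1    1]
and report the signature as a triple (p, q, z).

step 0: pivot 2 → sign +
step 1: pivot 1 → sign +
step 2: pivot -1/2 → sign −
step 3: pivot 4 → sign +
step 4: pivot 3/4 → sign +
signature = (4, 1, 0)

Answer: (4, 1, 0)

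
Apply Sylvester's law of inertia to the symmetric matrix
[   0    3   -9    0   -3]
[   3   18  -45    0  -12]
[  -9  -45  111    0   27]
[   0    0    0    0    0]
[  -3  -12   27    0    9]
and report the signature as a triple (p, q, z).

Answer: (3, 1, 1)

Derivation:
step 0: pivot 18 → sign +
step 1: pivot -1/2 → sign −
step 2: pivot 3 → sign +
step 3: pivot 3 → sign +
step 4: row/col 4 already zero → sign 0
signature = (3, 1, 1)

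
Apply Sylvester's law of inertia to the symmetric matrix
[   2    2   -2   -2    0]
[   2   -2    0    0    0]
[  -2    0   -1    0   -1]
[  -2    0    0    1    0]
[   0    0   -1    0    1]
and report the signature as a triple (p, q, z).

Answer: (3, 2, 0)

Derivation:
step 0: pivot 2 → sign +
step 1: pivot -4 → sign −
step 2: pivot -2 → sign −
step 3: pivot 1/2 → sign +
step 4: pivot 1 → sign +
signature = (3, 2, 0)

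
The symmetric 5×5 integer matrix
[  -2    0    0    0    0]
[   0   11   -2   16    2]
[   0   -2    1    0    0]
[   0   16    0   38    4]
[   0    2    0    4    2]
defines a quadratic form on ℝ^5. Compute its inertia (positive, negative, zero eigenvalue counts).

step 0: pivot -2 → sign −
step 1: pivot 11 → sign +
step 2: pivot 7/11 → sign +
step 3: pivot 10/7 → sign +
step 4: pivot 6/5 → sign +
signature = (4, 1, 0)

Answer: (4, 1, 0)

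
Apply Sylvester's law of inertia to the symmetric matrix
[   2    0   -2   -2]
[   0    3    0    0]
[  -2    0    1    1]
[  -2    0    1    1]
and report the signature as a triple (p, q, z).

Answer: (2, 1, 1)

Derivation:
step 0: pivot 2 → sign +
step 1: pivot 3 → sign +
step 2: pivot -1 → sign −
step 3: row/col 3 already zero → sign 0
signature = (2, 1, 1)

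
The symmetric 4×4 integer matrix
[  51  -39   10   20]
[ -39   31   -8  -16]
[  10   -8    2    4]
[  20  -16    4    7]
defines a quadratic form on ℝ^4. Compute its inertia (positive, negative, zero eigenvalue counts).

Answer: (2, 2, 0)

Derivation:
step 0: pivot 51 → sign +
step 1: pivot 20/17 → sign +
step 2: pivot -1/15 → sign −
step 3: pivot -1 → sign −
signature = (2, 2, 0)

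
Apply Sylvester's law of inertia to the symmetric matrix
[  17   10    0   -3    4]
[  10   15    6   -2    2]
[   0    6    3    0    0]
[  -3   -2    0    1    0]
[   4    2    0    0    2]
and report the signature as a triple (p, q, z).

step 0: pivot 17 → sign +
step 1: pivot 155/17 → sign +
step 2: pivot -147/155 → sign −
step 3: pivot 24/49 → sign +
step 4: row/col 4 already zero → sign 0
signature = (3, 1, 1)

Answer: (3, 1, 1)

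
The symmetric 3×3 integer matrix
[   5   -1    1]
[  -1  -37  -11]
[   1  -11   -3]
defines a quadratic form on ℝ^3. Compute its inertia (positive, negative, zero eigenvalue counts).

step 0: pivot 5 → sign +
step 1: pivot -186/5 → sign −
step 2: pivot -2/31 → sign −
signature = (1, 2, 0)

Answer: (1, 2, 0)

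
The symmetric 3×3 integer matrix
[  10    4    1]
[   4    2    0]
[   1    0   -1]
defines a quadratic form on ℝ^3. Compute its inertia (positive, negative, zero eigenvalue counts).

Answer: (2, 1, 0)

Derivation:
step 0: pivot 10 → sign +
step 1: pivot 2/5 → sign +
step 2: pivot -3/2 → sign −
signature = (2, 1, 0)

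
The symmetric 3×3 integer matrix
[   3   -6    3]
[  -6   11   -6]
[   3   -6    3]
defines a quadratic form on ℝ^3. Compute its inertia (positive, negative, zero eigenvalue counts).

Answer: (1, 1, 1)

Derivation:
step 0: pivot 3 → sign +
step 1: pivot -1 → sign −
step 2: row/col 2 already zero → sign 0
signature = (1, 1, 1)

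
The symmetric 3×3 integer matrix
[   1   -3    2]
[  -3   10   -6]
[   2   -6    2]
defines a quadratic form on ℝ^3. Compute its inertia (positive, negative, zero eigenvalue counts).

step 0: pivot 1 → sign +
step 1: pivot 1 → sign +
step 2: pivot -2 → sign −
signature = (2, 1, 0)

Answer: (2, 1, 0)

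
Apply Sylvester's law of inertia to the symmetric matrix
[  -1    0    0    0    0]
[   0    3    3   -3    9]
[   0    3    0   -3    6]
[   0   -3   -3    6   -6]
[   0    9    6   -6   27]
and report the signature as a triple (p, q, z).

step 0: pivot -1 → sign −
step 1: pivot 3 → sign +
step 2: pivot -3 → sign −
step 3: pivot 3 → sign +
step 4: row/col 4 already zero → sign 0
signature = (2, 2, 1)

Answer: (2, 2, 1)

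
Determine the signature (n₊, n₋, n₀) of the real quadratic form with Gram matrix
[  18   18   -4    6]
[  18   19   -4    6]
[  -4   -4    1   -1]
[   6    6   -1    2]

step 0: pivot 18 → sign +
step 1: pivot 1 → sign +
step 2: pivot 1/9 → sign +
step 3: pivot -1 → sign −
signature = (3, 1, 0)

Answer: (3, 1, 0)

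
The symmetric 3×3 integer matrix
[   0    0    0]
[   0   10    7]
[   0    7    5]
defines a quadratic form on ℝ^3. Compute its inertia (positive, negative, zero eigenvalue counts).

step 0: pivot 10 → sign +
step 1: pivot 1/10 → sign +
step 2: row/col 2 already zero → sign 0
signature = (2, 0, 1)

Answer: (2, 0, 1)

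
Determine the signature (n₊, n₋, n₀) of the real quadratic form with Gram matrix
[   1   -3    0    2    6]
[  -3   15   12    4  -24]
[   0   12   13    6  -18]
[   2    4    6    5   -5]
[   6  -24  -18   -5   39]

step 0: pivot 1 → sign +
step 1: pivot 6 → sign +
step 2: pivot -11 → sign −
step 3: pivot 71/33 → sign +
step 4: pivot 6/71 → sign +
signature = (4, 1, 0)

Answer: (4, 1, 0)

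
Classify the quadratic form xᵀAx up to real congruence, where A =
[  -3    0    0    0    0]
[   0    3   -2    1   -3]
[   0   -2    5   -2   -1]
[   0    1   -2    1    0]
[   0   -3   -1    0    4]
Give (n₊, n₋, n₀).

step 0: pivot -3 → sign −
step 1: pivot 3 → sign +
step 2: pivot 11/3 → sign +
step 3: pivot 2/11 → sign +
step 4: pivot -3/2 → sign −
signature = (3, 2, 0)

Answer: (3, 2, 0)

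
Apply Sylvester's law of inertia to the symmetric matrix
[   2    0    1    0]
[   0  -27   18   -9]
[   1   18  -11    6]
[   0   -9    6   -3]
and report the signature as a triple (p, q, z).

step 0: pivot 2 → sign +
step 1: pivot -27 → sign −
step 2: pivot 1/2 → sign +
step 3: row/col 3 already zero → sign 0
signature = (2, 1, 1)

Answer: (2, 1, 1)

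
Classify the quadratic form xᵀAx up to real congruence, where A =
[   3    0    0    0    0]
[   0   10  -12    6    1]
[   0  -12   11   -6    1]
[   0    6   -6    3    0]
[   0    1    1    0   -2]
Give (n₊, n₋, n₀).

Answer: (2, 3, 0)

Derivation:
step 0: pivot 3 → sign +
step 1: pivot 10 → sign +
step 2: pivot -17/5 → sign −
step 3: pivot -3/17 → sign −
step 4: pivot -1/2 → sign −
signature = (2, 3, 0)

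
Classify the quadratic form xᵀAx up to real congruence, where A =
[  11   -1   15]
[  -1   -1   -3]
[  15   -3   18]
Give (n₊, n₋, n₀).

step 0: pivot 11 → sign +
step 1: pivot -12/11 → sign −
step 2: row/col 2 already zero → sign 0
signature = (1, 1, 1)

Answer: (1, 1, 1)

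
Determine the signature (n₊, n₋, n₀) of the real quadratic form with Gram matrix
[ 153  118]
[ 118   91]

Answer: (1, 1, 0)

Derivation:
step 0: pivot 153 → sign +
step 1: pivot -1/153 → sign −
signature = (1, 1, 0)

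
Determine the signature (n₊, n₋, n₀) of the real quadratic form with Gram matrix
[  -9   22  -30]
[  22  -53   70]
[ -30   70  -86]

Answer: (1, 2, 0)

Derivation:
step 0: pivot -9 → sign −
step 1: pivot 7/9 → sign +
step 2: pivot -2/7 → sign −
signature = (1, 2, 0)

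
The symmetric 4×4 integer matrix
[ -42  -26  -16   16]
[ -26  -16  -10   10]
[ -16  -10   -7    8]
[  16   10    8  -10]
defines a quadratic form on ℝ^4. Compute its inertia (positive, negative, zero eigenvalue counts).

Answer: (1, 2, 1)

Derivation:
step 0: pivot -42 → sign −
step 1: pivot 2/21 → sign +
step 2: pivot -1 → sign −
step 3: row/col 3 already zero → sign 0
signature = (1, 2, 1)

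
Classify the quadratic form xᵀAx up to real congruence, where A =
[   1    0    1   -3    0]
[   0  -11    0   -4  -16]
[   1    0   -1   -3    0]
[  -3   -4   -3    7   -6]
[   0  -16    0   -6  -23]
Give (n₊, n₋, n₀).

step 0: pivot 1 → sign +
step 1: pivot -11 → sign −
step 2: pivot -2 → sign −
step 3: pivot -6/11 → sign −
step 4: pivot 1/3 → sign +
signature = (2, 3, 0)

Answer: (2, 3, 0)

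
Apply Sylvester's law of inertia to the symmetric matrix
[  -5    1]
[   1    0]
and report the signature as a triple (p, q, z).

step 0: pivot -5 → sign −
step 1: pivot 1/5 → sign +
signature = (1, 1, 0)

Answer: (1, 1, 0)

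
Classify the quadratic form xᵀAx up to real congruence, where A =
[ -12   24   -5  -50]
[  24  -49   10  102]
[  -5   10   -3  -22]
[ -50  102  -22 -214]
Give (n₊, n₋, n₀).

Answer: (0, 4, 0)

Derivation:
step 0: pivot -12 → sign −
step 1: pivot -1 → sign −
step 2: pivot -11/12 → sign −
step 3: pivot -2/11 → sign −
signature = (0, 4, 0)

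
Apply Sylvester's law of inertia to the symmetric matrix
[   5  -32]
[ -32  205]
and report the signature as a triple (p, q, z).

Answer: (2, 0, 0)

Derivation:
step 0: pivot 5 → sign +
step 1: pivot 1/5 → sign +
signature = (2, 0, 0)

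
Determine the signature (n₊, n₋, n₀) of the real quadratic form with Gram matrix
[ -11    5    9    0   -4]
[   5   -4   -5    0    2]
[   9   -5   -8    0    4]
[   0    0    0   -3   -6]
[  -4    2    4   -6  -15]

step 0: pivot -11 → sign −
step 1: pivot -19/11 → sign −
step 2: pivot -3/19 → sign −
step 3: pivot -3 → sign −
step 4: pivot 1 → sign +
signature = (1, 4, 0)

Answer: (1, 4, 0)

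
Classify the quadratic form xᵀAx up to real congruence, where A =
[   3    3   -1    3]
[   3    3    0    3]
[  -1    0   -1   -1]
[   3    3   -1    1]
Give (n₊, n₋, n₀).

step 0: pivot 3 → sign +
step 1: pivot -4/3 → sign −
step 2: pivot 3/4 → sign +
step 3: pivot -2 → sign −
signature = (2, 2, 0)

Answer: (2, 2, 0)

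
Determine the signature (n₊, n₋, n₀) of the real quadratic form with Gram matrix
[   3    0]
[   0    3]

step 0: pivot 3 → sign +
step 1: pivot 3 → sign +
signature = (2, 0, 0)

Answer: (2, 0, 0)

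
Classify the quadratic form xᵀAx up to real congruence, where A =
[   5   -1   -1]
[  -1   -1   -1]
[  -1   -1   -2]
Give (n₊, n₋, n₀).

step 0: pivot 5 → sign +
step 1: pivot -6/5 → sign −
step 2: pivot -1 → sign −
signature = (1, 2, 0)

Answer: (1, 2, 0)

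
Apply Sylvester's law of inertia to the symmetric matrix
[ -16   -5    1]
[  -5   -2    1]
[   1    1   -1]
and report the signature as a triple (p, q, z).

Answer: (1, 2, 0)

Derivation:
step 0: pivot -16 → sign −
step 1: pivot -7/16 → sign −
step 2: pivot 1/7 → sign +
signature = (1, 2, 0)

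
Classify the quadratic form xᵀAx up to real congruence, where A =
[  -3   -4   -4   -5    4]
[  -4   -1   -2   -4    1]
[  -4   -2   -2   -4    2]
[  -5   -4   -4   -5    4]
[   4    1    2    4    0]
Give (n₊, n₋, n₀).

Answer: (4, 1, 0)

Derivation:
step 0: pivot -3 → sign −
step 1: pivot 13/3 → sign +
step 2: pivot 10/13 → sign +
step 3: pivot 6/5 → sign +
step 4: pivot 1 → sign +
signature = (4, 1, 0)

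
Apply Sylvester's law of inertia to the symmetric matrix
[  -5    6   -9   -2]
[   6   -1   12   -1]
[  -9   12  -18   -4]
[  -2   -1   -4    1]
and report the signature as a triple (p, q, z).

Answer: (1, 3, 0)

Derivation:
step 0: pivot -5 → sign −
step 1: pivot 31/5 → sign +
step 2: pivot -63/31 → sign −
step 3: pivot -2/63 → sign −
signature = (1, 3, 0)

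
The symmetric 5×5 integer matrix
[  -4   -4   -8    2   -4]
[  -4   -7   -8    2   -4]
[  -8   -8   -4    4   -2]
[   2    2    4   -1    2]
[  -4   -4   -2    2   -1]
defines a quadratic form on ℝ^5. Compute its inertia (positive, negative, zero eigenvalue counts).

step 0: pivot -4 → sign −
step 1: pivot -3 → sign −
step 2: pivot 12 → sign +
step 3: row/col 3 already zero → sign 0
step 4: row/col 4 already zero → sign 0
signature = (1, 2, 2)

Answer: (1, 2, 2)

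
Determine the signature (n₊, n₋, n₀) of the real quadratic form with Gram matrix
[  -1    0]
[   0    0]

step 0: pivot -1 → sign −
step 1: row/col 1 already zero → sign 0
signature = (0, 1, 1)

Answer: (0, 1, 1)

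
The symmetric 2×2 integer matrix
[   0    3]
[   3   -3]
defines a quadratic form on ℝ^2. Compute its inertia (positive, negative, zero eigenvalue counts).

Answer: (1, 1, 0)

Derivation:
step 0: pivot -3 → sign −
step 1: pivot 3 → sign +
signature = (1, 1, 0)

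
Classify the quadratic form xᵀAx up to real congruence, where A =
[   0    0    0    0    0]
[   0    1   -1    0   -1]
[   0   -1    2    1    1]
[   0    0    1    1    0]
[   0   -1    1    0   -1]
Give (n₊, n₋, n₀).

step 0: pivot 1 → sign +
step 1: pivot 1 → sign +
step 2: pivot -2 → sign −
step 3: row/col 3 already zero → sign 0
step 4: row/col 4 already zero → sign 0
signature = (2, 1, 2)

Answer: (2, 1, 2)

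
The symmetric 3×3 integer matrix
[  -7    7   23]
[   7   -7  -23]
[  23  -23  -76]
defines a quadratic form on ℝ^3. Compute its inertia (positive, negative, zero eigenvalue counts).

step 0: pivot -7 → sign −
step 1: pivot -3/7 → sign −
step 2: row/col 2 already zero → sign 0
signature = (0, 2, 1)

Answer: (0, 2, 1)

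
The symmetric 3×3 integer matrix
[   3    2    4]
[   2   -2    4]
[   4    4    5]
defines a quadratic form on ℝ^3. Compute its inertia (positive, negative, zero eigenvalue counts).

Answer: (2, 1, 0)

Derivation:
step 0: pivot 3 → sign +
step 1: pivot -10/3 → sign −
step 2: pivot 1/5 → sign +
signature = (2, 1, 0)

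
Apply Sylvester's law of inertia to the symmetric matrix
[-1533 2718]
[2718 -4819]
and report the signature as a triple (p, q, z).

Answer: (0, 2, 0)

Derivation:
step 0: pivot -1533 → sign −
step 1: pivot -1/511 → sign −
signature = (0, 2, 0)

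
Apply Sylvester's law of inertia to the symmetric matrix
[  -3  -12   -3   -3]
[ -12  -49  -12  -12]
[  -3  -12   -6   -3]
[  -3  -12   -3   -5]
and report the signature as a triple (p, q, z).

step 0: pivot -3 → sign −
step 1: pivot -1 → sign −
step 2: pivot -3 → sign −
step 3: pivot -2 → sign −
signature = (0, 4, 0)

Answer: (0, 4, 0)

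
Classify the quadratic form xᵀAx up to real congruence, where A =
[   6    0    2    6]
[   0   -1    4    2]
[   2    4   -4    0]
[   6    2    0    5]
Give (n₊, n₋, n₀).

Answer: (2, 2, 0)

Derivation:
step 0: pivot 6 → sign +
step 1: pivot -1 → sign −
step 2: pivot 34/3 → sign +
step 3: pivot -3/17 → sign −
signature = (2, 2, 0)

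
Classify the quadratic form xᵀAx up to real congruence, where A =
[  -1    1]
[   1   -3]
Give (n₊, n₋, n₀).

step 0: pivot -1 → sign −
step 1: pivot -2 → sign −
signature = (0, 2, 0)

Answer: (0, 2, 0)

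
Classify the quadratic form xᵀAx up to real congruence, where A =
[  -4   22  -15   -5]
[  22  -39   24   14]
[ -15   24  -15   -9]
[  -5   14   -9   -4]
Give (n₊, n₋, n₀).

step 0: pivot -4 → sign −
step 1: pivot 82 → sign +
step 2: pivot -159/328 → sign −
step 3: pivot 3/53 → sign +
signature = (2, 2, 0)

Answer: (2, 2, 0)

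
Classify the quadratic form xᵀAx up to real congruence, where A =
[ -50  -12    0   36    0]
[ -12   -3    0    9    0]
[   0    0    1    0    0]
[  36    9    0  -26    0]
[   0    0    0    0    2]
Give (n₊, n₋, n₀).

Answer: (3, 2, 0)

Derivation:
step 0: pivot -50 → sign −
step 1: pivot -3/25 → sign −
step 2: pivot 1 → sign +
step 3: pivot 1 → sign +
step 4: pivot 2 → sign +
signature = (3, 2, 0)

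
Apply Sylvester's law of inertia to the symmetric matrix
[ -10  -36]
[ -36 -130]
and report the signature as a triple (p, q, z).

step 0: pivot -10 → sign −
step 1: pivot -2/5 → sign −
signature = (0, 2, 0)

Answer: (0, 2, 0)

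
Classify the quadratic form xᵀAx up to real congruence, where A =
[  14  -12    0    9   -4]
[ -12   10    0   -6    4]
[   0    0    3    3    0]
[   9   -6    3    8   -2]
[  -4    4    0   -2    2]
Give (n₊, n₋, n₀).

step 0: pivot 14 → sign +
step 1: pivot -2/7 → sign −
step 2: pivot 3 → sign +
step 3: pivot 19/2 → sign +
step 4: pivot 6/19 → sign +
signature = (4, 1, 0)

Answer: (4, 1, 0)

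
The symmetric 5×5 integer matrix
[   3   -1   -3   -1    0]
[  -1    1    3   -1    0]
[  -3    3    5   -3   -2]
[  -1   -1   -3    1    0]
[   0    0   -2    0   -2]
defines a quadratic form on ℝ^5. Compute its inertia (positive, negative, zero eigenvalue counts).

step 0: pivot 3 → sign +
step 1: pivot 2/3 → sign +
step 2: pivot -4 → sign −
step 3: pivot -2 → sign −
step 4: pivot -1 → sign −
signature = (2, 3, 0)

Answer: (2, 3, 0)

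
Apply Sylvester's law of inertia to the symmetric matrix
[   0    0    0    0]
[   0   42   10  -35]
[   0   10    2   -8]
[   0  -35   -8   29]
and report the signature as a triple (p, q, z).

step 0: pivot 42 → sign +
step 1: pivot -8/21 → sign −
step 2: pivot 1/8 → sign +
step 3: row/col 3 already zero → sign 0
signature = (2, 1, 1)

Answer: (2, 1, 1)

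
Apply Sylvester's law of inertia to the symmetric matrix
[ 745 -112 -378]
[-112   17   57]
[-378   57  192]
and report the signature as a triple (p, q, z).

Answer: (3, 0, 0)

Derivation:
step 0: pivot 745 → sign +
step 1: pivot 121/745 → sign +
step 2: pivot 3/121 → sign +
signature = (3, 0, 0)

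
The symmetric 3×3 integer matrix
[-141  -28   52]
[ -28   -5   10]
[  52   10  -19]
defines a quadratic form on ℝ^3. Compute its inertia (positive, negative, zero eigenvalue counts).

step 0: pivot -141 → sign −
step 1: pivot 79/141 → sign +
step 2: pivot -1/79 → sign −
signature = (1, 2, 0)

Answer: (1, 2, 0)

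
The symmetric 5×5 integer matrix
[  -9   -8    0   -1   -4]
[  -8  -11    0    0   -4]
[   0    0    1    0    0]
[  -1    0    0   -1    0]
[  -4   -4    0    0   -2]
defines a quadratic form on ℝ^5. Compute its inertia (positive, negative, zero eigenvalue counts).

Answer: (1, 3, 1)

Derivation:
step 0: pivot -9 → sign −
step 1: pivot -35/9 → sign −
step 2: pivot 1 → sign +
step 3: pivot -24/35 → sign −
step 4: row/col 4 already zero → sign 0
signature = (1, 3, 1)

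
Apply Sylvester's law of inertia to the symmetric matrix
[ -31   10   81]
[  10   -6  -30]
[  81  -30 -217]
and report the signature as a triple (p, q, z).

Answer: (1, 2, 0)

Derivation:
step 0: pivot -31 → sign −
step 1: pivot -86/31 → sign −
step 2: pivot 2/43 → sign +
signature = (1, 2, 0)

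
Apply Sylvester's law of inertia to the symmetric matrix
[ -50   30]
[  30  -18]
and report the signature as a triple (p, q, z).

step 0: pivot -50 → sign −
step 1: row/col 1 already zero → sign 0
signature = (0, 1, 1)

Answer: (0, 1, 1)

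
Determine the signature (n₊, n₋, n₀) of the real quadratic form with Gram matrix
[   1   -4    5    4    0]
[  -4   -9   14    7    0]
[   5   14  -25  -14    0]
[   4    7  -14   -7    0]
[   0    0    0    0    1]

step 0: pivot 1 → sign +
step 1: pivot -25 → sign −
step 2: pivot -94/25 → sign −
step 3: pivot 6/47 → sign +
step 4: pivot 1 → sign +
signature = (3, 2, 0)

Answer: (3, 2, 0)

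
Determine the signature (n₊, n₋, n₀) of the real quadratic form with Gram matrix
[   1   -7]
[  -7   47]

Answer: (1, 1, 0)

Derivation:
step 0: pivot 1 → sign +
step 1: pivot -2 → sign −
signature = (1, 1, 0)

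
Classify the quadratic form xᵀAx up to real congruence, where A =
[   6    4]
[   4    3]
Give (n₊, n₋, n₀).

step 0: pivot 6 → sign +
step 1: pivot 1/3 → sign +
signature = (2, 0, 0)

Answer: (2, 0, 0)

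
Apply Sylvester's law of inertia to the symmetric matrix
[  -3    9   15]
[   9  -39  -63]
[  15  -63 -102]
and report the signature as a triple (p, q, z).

step 0: pivot -3 → sign −
step 1: pivot -12 → sign −
step 2: row/col 2 already zero → sign 0
signature = (0, 2, 1)

Answer: (0, 2, 1)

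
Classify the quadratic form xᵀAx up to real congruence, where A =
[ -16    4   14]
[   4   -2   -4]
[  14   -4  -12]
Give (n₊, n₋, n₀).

step 0: pivot -16 → sign −
step 1: pivot -1 → sign −
step 2: pivot 1/2 → sign +
signature = (1, 2, 0)

Answer: (1, 2, 0)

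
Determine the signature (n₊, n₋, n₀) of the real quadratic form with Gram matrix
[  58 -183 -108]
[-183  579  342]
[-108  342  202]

Answer: (2, 1, 0)

Derivation:
step 0: pivot 58 → sign +
step 1: pivot 93/58 → sign +
step 2: pivot -2/31 → sign −
signature = (2, 1, 0)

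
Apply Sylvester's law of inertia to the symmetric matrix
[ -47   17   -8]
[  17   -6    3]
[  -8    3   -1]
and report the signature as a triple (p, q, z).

step 0: pivot -47 → sign −
step 1: pivot 7/47 → sign +
step 2: pivot 2/7 → sign +
signature = (2, 1, 0)

Answer: (2, 1, 0)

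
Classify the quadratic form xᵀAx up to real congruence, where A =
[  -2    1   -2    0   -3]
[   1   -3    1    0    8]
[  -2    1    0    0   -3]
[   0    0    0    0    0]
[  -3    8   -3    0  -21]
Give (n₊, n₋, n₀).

Answer: (2, 2, 1)

Derivation:
step 0: pivot -2 → sign −
step 1: pivot -5/2 → sign −
step 2: pivot 2 → sign +
step 3: pivot 2/5 → sign +
step 4: row/col 4 already zero → sign 0
signature = (2, 2, 1)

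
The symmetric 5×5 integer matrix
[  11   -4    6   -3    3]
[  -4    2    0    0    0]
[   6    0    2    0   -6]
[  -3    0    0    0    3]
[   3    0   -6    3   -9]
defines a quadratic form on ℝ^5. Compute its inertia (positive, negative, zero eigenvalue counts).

Answer: (3, 1, 1)

Derivation:
step 0: pivot 11 → sign +
step 1: pivot 6/11 → sign +
step 2: pivot -10 → sign −
step 3: pivot 3/5 → sign +
step 4: row/col 4 already zero → sign 0
signature = (3, 1, 1)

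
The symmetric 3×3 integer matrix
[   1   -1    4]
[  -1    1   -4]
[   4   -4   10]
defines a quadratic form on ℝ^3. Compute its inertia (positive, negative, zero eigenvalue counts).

Answer: (1, 1, 1)

Derivation:
step 0: pivot 1 → sign +
step 1: pivot -6 → sign −
step 2: row/col 2 already zero → sign 0
signature = (1, 1, 1)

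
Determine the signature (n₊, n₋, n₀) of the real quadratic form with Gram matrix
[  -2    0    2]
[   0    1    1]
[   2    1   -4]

step 0: pivot -2 → sign −
step 1: pivot 1 → sign +
step 2: pivot -3 → sign −
signature = (1, 2, 0)

Answer: (1, 2, 0)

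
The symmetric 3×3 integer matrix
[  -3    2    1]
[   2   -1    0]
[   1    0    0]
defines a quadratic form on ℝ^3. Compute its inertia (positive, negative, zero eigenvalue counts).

step 0: pivot -3 → sign −
step 1: pivot 1/3 → sign +
step 2: pivot -1 → sign −
signature = (1, 2, 0)

Answer: (1, 2, 0)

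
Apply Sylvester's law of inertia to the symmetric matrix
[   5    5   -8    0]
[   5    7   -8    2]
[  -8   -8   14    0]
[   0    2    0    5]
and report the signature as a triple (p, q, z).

step 0: pivot 5 → sign +
step 1: pivot 2 → sign +
step 2: pivot 6/5 → sign +
step 3: pivot 3 → sign +
signature = (4, 0, 0)

Answer: (4, 0, 0)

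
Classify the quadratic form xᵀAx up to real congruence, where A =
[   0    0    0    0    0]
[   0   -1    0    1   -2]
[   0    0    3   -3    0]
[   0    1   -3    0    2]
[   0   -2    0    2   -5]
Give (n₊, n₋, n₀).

Answer: (1, 3, 1)

Derivation:
step 0: pivot -1 → sign −
step 1: pivot 3 → sign +
step 2: pivot -2 → sign −
step 3: pivot -1 → sign −
step 4: row/col 4 already zero → sign 0
signature = (1, 3, 1)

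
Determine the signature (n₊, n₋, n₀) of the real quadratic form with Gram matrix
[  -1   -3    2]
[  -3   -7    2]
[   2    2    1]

step 0: pivot -1 → sign −
step 1: pivot 2 → sign +
step 2: pivot -3 → sign −
signature = (1, 2, 0)

Answer: (1, 2, 0)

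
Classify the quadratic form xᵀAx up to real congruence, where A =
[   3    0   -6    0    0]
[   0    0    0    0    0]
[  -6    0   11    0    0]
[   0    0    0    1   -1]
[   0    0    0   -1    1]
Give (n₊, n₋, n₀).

Answer: (2, 1, 2)

Derivation:
step 0: pivot 3 → sign +
step 1: pivot -1 → sign −
step 2: pivot 1 → sign +
step 3: row/col 3 already zero → sign 0
step 4: row/col 4 already zero → sign 0
signature = (2, 1, 2)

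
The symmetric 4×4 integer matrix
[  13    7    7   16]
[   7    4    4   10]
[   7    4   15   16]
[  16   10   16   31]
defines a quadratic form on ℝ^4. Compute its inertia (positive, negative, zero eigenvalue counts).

Answer: (3, 1, 0)

Derivation:
step 0: pivot 13 → sign +
step 1: pivot 3/13 → sign +
step 2: pivot 11 → sign +
step 3: pivot -3/11 → sign −
signature = (3, 1, 0)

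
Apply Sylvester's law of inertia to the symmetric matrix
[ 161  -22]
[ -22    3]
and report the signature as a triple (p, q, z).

Answer: (1, 1, 0)

Derivation:
step 0: pivot 161 → sign +
step 1: pivot -1/161 → sign −
signature = (1, 1, 0)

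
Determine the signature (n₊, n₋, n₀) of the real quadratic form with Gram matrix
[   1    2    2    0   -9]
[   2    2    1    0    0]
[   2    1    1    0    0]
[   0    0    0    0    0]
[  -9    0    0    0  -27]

step 0: pivot 1 → sign +
step 1: pivot -2 → sign −
step 2: pivot 3/2 → sign +
step 3: row/col 3 already zero → sign 0
step 4: row/col 4 already zero → sign 0
signature = (2, 1, 2)

Answer: (2, 1, 2)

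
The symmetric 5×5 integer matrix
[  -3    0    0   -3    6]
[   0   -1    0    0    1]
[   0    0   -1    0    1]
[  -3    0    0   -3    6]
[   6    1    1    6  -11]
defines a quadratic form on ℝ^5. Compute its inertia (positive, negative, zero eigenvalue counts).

step 0: pivot -3 → sign −
step 1: pivot -1 → sign −
step 2: pivot -1 → sign −
step 3: pivot 3 → sign +
step 4: row/col 4 already zero → sign 0
signature = (1, 3, 1)

Answer: (1, 3, 1)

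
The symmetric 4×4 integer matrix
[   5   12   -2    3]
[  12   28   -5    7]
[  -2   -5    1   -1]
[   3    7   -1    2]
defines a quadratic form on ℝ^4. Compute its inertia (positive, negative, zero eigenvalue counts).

step 0: pivot 5 → sign +
step 1: pivot -4/5 → sign −
step 2: pivot 1/4 → sign +
step 3: row/col 3 already zero → sign 0
signature = (2, 1, 1)

Answer: (2, 1, 1)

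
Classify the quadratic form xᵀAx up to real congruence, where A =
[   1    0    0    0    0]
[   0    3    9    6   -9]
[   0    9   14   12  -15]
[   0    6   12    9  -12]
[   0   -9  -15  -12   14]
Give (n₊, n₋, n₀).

Answer: (2, 3, 0)

Derivation:
step 0: pivot 1 → sign +
step 1: pivot 3 → sign +
step 2: pivot -13 → sign −
step 3: pivot -3/13 → sign −
step 4: pivot -1 → sign −
signature = (2, 3, 0)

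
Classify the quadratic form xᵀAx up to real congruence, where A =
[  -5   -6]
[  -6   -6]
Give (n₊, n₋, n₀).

step 0: pivot -5 → sign −
step 1: pivot 6/5 → sign +
signature = (1, 1, 0)

Answer: (1, 1, 0)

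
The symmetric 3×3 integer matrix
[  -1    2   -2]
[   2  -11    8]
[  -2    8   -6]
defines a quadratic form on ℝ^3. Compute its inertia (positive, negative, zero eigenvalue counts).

step 0: pivot -1 → sign −
step 1: pivot -7 → sign −
step 2: pivot 2/7 → sign +
signature = (1, 2, 0)

Answer: (1, 2, 0)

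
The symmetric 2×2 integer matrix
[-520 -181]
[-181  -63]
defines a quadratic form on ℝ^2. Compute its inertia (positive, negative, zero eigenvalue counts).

step 0: pivot -520 → sign −
step 1: pivot 1/520 → sign +
signature = (1, 1, 0)

Answer: (1, 1, 0)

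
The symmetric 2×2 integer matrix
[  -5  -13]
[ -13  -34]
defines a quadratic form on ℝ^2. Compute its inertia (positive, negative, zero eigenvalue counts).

step 0: pivot -5 → sign −
step 1: pivot -1/5 → sign −
signature = (0, 2, 0)

Answer: (0, 2, 0)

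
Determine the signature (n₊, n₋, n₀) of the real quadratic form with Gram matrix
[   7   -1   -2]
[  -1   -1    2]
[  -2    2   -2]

step 0: pivot 7 → sign +
step 1: pivot -8/7 → sign −
step 2: row/col 2 already zero → sign 0
signature = (1, 1, 1)

Answer: (1, 1, 1)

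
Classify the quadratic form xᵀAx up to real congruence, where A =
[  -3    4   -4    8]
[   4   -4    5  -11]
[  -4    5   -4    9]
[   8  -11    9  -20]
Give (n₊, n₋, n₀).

Answer: (2, 2, 0)

Derivation:
step 0: pivot -3 → sign −
step 1: pivot 4/3 → sign +
step 2: pivot 5/4 → sign +
step 3: pivot -6/5 → sign −
signature = (2, 2, 0)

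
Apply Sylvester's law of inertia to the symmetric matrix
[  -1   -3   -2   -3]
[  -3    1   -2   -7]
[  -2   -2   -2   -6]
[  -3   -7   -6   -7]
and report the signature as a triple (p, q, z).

step 0: pivot -1 → sign −
step 1: pivot 10 → sign +
step 2: pivot 2/5 → sign +
step 3: row/col 3 already zero → sign 0
signature = (2, 1, 1)

Answer: (2, 1, 1)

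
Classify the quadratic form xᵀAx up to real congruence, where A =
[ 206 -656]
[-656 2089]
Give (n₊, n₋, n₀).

Answer: (1, 1, 0)

Derivation:
step 0: pivot 206 → sign +
step 1: pivot -1/103 → sign −
signature = (1, 1, 0)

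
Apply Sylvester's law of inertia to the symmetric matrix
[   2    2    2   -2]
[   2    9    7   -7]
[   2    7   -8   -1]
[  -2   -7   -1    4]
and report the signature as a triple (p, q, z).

step 0: pivot 2 → sign +
step 1: pivot 7 → sign +
step 2: pivot -95/7 → sign −
step 3: pivot -3/95 → sign −
signature = (2, 2, 0)

Answer: (2, 2, 0)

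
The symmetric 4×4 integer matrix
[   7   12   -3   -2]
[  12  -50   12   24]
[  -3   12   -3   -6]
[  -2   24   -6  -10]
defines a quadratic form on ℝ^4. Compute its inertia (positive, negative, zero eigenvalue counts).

Answer: (2, 2, 0)

Derivation:
step 0: pivot 7 → sign +
step 1: pivot -494/7 → sign −
step 2: pivot -30/247 → sign −
step 3: pivot 2/5 → sign +
signature = (2, 2, 0)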